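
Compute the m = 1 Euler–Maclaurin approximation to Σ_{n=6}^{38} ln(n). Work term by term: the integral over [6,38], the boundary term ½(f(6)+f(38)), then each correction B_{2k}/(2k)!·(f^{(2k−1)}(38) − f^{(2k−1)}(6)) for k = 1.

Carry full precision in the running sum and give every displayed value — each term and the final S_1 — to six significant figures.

S_1 ≈ 98.1807

∫_6^38 ln(x) dx evaluates to 95.4777.
Endpoint term: (f(6) + f(38))/2 = (1.79176 + 3.63759)/2 = 2.71467.
So far: 98.1924.
k=1: B_{2}/(2)! × [f^{(1)}(38) − f^{(1)}(6)] = 1/12 × (0.0263158 − 0.166667) = -0.0116959.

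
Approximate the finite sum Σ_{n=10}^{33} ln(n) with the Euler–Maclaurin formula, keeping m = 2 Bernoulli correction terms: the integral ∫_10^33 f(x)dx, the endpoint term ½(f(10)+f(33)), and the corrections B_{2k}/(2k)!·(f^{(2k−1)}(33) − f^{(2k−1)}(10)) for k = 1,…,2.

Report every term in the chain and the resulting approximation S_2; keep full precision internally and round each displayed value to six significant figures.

The integral term ∫_10^33 ln(x) dx = 69.3589.
Endpoint term: (f(10) + f(33))/2 = (2.30259 + 3.49651)/2 = 2.89955.
Running total after boundary: 72.2584.
Correction k=1: B_{2}/2! · (f^{(1)}(33) − f^{(1)}(10)) = 1/12 · (0.0303030 − 0.100000) = -0.00580808.
After k=1: 72.2526.
Correction k=2: B_{4}/4! · (f^{(3)}(33) − f^{(3)}(10)) = −1/720 · (5.56529e-05 − 0.00200000) = 2.70048e-06.

S_2 ≈ 72.2526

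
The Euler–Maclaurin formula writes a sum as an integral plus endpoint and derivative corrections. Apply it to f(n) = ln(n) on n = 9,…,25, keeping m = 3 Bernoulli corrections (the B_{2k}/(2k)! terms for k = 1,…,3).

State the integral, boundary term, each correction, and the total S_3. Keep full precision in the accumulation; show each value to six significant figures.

Integral: ∫_9^25 ln(x) dx = 44.6969.
Boundary: ½(f(9) + f(25)) = ½(2.19722 + 3.21888) = 2.70805.
Integral + boundary = 47.4049.
k=1: B_{2}/(2)! × [f^{(1)}(25) − f^{(1)}(9)] = 1/12 × (0.0400000 − 0.111111) = -0.00592593.
Running total after k=1: 47.3990.
k=2: B_{4}/(4)! × [f^{(3)}(25) − f^{(3)}(9)] = −1/720 × (0.000128000 − 0.00274348) = 3.63262e-06.
Running total after k=2: 47.3990.
k=3: B_{6}/(6)! × [f^{(5)}(25) − f^{(5)}(9)] = 1/30240 × (2.45760e-06 − 0.000406442) = -1.33593e-08.

S_3 ≈ 47.3990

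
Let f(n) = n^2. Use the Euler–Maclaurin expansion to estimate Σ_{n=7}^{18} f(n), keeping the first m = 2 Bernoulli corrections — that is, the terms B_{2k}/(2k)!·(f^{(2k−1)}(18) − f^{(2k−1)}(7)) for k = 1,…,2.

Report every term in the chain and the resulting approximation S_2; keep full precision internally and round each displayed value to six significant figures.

S_2 ≈ 2018.00

Integral: ∫_7^18 x^2 dx = 1829.67.
½[f(7) + f(18)] = ½[49.0000 + 324.000] = 186.500.
So far: 2016.17.
Correction k=1: B_{2}/2! · (f^{(1)}(18) − f^{(1)}(7)) = 1/12 · (36.0000 − 14.0000) = 1.83333.
Partial sum through k=1: 2018.00.
Correction k=2: B_{4}/4! · (f^{(3)}(18) − f^{(3)}(7)) = −1/720 · (0.00000 − 0.00000) = 0.00000.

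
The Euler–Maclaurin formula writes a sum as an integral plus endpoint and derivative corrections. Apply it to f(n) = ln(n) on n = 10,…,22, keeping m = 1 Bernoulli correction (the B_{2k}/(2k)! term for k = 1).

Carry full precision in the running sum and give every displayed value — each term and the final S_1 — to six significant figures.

Integral: ∫_10^22 ln(x) dx = 32.9771.
Endpoint term: (f(10) + f(22))/2 = (2.30259 + 3.09104)/2 = 2.69681.
So far: 35.6739.
k=1: B_{2}/(2)! × [f^{(1)}(22) − f^{(1)}(10)] = 1/12 × (0.0454545 − 0.100000) = -0.00454545.

S_1 ≈ 35.6694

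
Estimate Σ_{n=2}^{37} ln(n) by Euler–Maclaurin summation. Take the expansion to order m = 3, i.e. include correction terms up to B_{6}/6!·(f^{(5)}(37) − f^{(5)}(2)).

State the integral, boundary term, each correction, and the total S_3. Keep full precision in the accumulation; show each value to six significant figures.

Integral: ∫_2^37 ln(x) dx = 97.2177.
Boundary: ½(f(2) + f(37)) = ½(0.693147 + 3.61092) = 2.15203.
Running total after boundary: 99.3697.
k=1: B_{2}/(2)! × [f^{(1)}(37) − f^{(1)}(2)] = 1/12 × (0.0270270 − 0.500000) = -0.0394144.
Running total after k=1: 99.3303.
k=2: B_{4}/(4)! × [f^{(3)}(37) − f^{(3)}(2)] = −1/720 × (3.94843e-05 − 0.250000) = 0.000347167.
Running total after k=2: 99.3306.
k=3: B_{6}/(6)! × [f^{(5)}(37) − f^{(5)}(2)] = 1/30240 × (3.46101e-07 − 0.750000) = -2.48016e-05.

S_3 ≈ 99.3306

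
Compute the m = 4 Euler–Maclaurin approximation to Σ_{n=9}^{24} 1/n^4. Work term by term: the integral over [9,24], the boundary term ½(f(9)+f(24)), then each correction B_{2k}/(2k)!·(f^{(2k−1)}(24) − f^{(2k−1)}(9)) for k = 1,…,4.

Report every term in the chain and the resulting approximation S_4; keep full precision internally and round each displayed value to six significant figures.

S_4 ≈ 0.000516419

∫_9^24 1/x^4 dx evaluates to 0.000433135.
½[f(9) + f(24)] = ½[0.000152416 + 3.01408e-06] = 7.77149e-05.
Running total after boundary: 0.000510850.
Order-1 term: 1/12 · (-5.02347e-07 − (-6.77404e-05)) = 5.60317e-06.
After k=1: 0.000516453.
Order-2 term: −1/720 · (-2.61639e-08 − (-2.50890e-05)) = -3.48095e-08.
After k=2: 0.000516418.
Order-3 term: 1/30240 · (-2.54371e-09 − (-1.73455e-05)) = 5.73510e-10.
After k=3: 0.000516419.
Order-4 term: −1/1209600 · (-3.97455e-10 − (-1.92728e-05)) = -1.59328e-11.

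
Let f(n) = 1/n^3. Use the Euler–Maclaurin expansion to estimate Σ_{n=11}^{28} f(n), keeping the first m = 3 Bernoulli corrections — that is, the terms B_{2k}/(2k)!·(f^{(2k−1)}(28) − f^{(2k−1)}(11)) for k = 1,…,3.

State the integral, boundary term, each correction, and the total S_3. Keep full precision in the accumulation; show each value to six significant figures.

S_3 ≈ 0.00390953

Integral: ∫_11^28 1/x^3 dx = 0.00349448.
Endpoint term: (f(11) + f(28))/2 = (0.000751315 + 4.55539e-05)/2 = 0.000398434.
Running total after boundary: 0.00389291.
Order-1 term: 1/12 · (-4.88078e-06 − (-0.000204904)) = 1.66686e-05.
Running total after k=1: 0.00390958.
Order-2 term: −1/720 · (-1.24510e-07 − (-3.38684e-05)) = -4.68666e-08.
Running total after k=2: 0.00390953.
Order-3 term: 1/30240 · (-6.67016e-09 − (-1.17560e-05)) = 3.88536e-10.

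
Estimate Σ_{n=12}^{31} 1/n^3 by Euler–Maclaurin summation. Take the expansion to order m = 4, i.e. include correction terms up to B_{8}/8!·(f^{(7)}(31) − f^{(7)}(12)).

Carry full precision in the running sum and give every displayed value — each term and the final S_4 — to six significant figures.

∫_12^31 1/x^3 dx evaluates to 0.00295193.
Endpoint term: (f(12) + f(31))/2 = (0.000578704 + 3.35672e-05)/2 = 0.000306135.
Integral + boundary = 0.00325807.
Order-1 term: 1/12 · (-3.24844e-06 − (-0.000144676)) = 1.17856e-05.
Partial sum through k=1: 0.00326985.
Order-2 term: −1/720 · (-6.76054e-08 − (-2.00939e-05)) = -2.78143e-08.
Partial sum through k=2: 0.00326982.
Order-3 term: 1/30240 · (-2.95466e-09 − (-5.86071e-06)) = 1.93709e-10.
Partial sum through k=3: 0.00326982.
Order-4 term: −1/1209600 · (-2.21369e-10 − (-2.93036e-06)) = -2.42240e-12.

S_4 ≈ 0.00326982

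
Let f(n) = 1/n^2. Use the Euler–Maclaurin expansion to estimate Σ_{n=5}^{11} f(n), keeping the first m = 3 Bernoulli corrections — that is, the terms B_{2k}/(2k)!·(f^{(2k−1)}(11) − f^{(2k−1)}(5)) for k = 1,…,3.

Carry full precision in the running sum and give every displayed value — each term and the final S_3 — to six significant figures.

∫_5^11 1/x^2 dx evaluates to 0.109091.
Boundary: ½(f(5) + f(11)) = ½(0.0400000 + 0.00826446) = 0.0241322.
Integral + boundary = 0.133223.
Correction k=1: B_{2}/2! · (f^{(1)}(11) − f^{(1)}(5)) = 1/12 · (-0.00150263 − (-0.0160000)) = 0.00120811.
Running total after k=1: 0.134431.
Correction k=2: B_{4}/4! · (f^{(3)}(11) − f^{(3)}(5)) = −1/720 · (-0.000149021 − (-0.00768000)) = -1.04597e-05.
Running total after k=2: 0.134421.
Correction k=3: B_{6}/6! · (f^{(5)}(11) − f^{(5)}(5)) = 1/30240 · (-3.69474e-05 − (-0.00921600)) = 3.03540e-07.

S_3 ≈ 0.134421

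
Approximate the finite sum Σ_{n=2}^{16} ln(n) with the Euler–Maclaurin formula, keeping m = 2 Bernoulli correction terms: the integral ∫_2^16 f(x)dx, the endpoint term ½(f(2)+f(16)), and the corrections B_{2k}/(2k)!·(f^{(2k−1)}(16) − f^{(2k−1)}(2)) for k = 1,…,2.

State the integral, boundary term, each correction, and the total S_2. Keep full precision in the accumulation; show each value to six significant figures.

S_2 ≈ 30.6719

Integral: ∫_2^16 ln(x) dx = 28.9751.
½[f(2) + f(16)] = ½[0.693147 + 2.77259] = 1.73287.
Running total after boundary: 30.7080.
Order-1 term: 1/12 · (0.0625000 − 0.500000) = -0.0364583.
Running total after k=1: 30.6715.
Order-2 term: −1/720 · (0.000488281 − 0.250000) = 0.000346544.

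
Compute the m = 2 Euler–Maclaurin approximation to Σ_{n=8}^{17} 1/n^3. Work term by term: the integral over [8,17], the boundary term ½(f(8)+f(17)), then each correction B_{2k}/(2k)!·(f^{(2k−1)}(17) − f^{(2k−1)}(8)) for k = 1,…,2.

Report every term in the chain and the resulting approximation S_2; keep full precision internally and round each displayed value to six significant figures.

S_2 ≈ 0.00721846

The integral term ∫_8^17 1/x^3 dx = 0.00608240.
Endpoint term: (f(8) + f(17))/2 = (0.00195312 + 0.000203542)/2 = 0.00107833.
So far: 0.00716073.
Order-1 term: 1/12 · (-3.59191e-05 − (-0.000732422)) = 5.80419e-05.
Partial sum through k=1: 0.00721877.
Order-2 term: −1/720 · (-2.48575e-06 − (-0.000228882)) = -3.14439e-07.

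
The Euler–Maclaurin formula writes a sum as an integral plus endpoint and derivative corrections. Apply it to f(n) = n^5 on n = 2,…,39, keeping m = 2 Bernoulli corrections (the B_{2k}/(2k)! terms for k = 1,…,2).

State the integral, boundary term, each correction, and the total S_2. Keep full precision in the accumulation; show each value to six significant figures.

The integral term ∫_2^39 x^5 dx = 5.86457e+08.
Endpoint term: (f(2) + f(39))/2 = (32.0000 + 9.02242e+07)/2 = 4.51121e+07.
Running total after boundary: 6.31569e+08.
k=1: B_{2}/(2)! × [f^{(1)}(39) − f^{(1)}(2)] = 1/12 × (1.15672e+07 − 80.0000) = 963927.
Partial sum through k=1: 6.32533e+08.
k=2: B_{4}/(4)! × [f^{(3)}(39) − f^{(3)}(2)] = −1/720 × (91260.0 − 240.000) = -126.417.

S_2 ≈ 6.32533e+08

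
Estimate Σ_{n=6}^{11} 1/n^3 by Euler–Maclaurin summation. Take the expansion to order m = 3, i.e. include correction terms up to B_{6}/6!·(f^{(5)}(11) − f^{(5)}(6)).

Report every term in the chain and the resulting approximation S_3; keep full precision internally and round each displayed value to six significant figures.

S_3 ≈ 0.0126213

∫_6^11 1/x^3 dx evaluates to 0.00975666.
Boundary: ½(f(6) + f(11)) = ½(0.00462963 + 0.000751315) = 0.00269047.
So far: 0.0124471.
Order-1 term: 1/12 · (-0.000204904 − (-0.00231481)) = 0.000175826.
Partial sum through k=1: 0.0126230.
Order-2 term: −1/720 · (-3.38684e-05 − (-0.00128601)) = -1.73908e-06.
Partial sum through k=2: 0.0126212.
Order-3 term: 1/30240 · (-1.17560e-05 − (-0.00150034)) = 4.92258e-08.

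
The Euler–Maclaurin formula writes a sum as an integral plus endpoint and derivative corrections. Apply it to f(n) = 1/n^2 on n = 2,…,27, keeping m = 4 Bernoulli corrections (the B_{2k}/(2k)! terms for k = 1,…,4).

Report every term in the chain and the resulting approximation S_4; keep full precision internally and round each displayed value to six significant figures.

∫_2^27 1/x^2 dx evaluates to 0.462963.
Boundary: ½(f(2) + f(27)) = ½(0.250000 + 0.00137174) = 0.125686.
So far: 0.588649.
Correction k=1: B_{2}/2! · (f^{(1)}(27) − f^{(1)}(2)) = 1/12 · (-0.000101611 − (-0.250000)) = 0.0208249.
After k=1: 0.609474.
Correction k=2: B_{4}/4! · (f^{(3)}(27) − f^{(3)}(2)) = −1/720 · (-1.67260e-06 − (-0.750000)) = -0.00104166.
After k=2: 0.608432.
Correction k=3: B_{6}/6! · (f^{(5)}(27) − f^{(5)}(2)) = 1/30240 · (-6.88313e-08 − (-5.62500)) = 0.000186012.
After k=3: 0.608618.
Correction k=4: B_{8}/8! · (f^{(7)}(27) − f^{(7)}(2)) = −1/1209600 · (-5.28745e-09 − (-78.7500)) = -6.51042e-05.

S_4 ≈ 0.608553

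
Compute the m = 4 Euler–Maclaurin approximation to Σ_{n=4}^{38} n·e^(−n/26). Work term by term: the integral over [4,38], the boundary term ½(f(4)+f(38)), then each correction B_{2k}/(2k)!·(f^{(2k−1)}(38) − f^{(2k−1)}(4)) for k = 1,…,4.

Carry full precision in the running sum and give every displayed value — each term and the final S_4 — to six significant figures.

S_4 ≈ 288.979

Integral: ∫_4^38 x·e^(−x/26) dx = 282.928.
½[f(4) + f(38)] = ½[3.42962 + 8.81141] = 6.12051.
So far: 289.048.
k=1: B_{2}/(2)! × [f^{(1)}(38) − f^{(1)}(4)] = 1/12 × (-0.107021 − 0.725496) = -0.0693764.
After k=1: 288.979.
k=2: B_{4}/(4)! × [f^{(3)}(38) − f^{(3)}(4)] = −1/720 × (0.000527718 − 0.00360992) = 4.28083e-06.
After k=2: 288.979.
k=3: B_{6}/(6)! × [f^{(5)}(38) − f^{(5)}(4)] = 1/30240 × (1.79549e-06 − 9.09262e-06) = -2.41307e-10.
After k=3: 288.979.
k=4: B_{8}/(8)! × [f^{(7)}(38) − f^{(7)}(4)] = −1/1209600 × (4.15730e-09 − 1.90017e-08) = 1.22721e-14.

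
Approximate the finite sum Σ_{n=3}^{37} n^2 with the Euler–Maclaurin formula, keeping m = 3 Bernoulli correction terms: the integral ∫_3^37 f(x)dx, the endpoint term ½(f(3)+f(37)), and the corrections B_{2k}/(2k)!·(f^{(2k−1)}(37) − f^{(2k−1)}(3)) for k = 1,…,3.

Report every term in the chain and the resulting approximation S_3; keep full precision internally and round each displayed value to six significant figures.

∫_3^37 x^2 dx evaluates to 16875.3.
Endpoint term: (f(3) + f(37))/2 = (9.00000 + 1369.00)/2 = 689.000.
So far: 17564.3.
Order-1 term: 1/12 · (74.0000 − 6.00000) = 5.66667.
Partial sum through k=1: 17570.0.
Order-2 term: −1/720 · (0.00000 − 0.00000) = 0.00000.
Partial sum through k=2: 17570.0.
Order-3 term: 1/30240 · (0.00000 − 0.00000) = 0.00000.

S_3 ≈ 17570.0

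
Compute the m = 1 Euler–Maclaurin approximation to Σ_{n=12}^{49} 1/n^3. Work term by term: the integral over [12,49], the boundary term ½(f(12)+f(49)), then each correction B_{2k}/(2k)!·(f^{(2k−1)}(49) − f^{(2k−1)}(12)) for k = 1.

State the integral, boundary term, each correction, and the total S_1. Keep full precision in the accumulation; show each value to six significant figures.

S_1 ≈ 0.00356959

The integral term ∫_12^49 1/x^3 dx = 0.00326398.
½[f(12) + f(49)] = ½[0.000578704 + 8.49986e-06] = 0.000293602.
Running total after boundary: 0.00355758.
Correction k=1: B_{2}/2! · (f^{(1)}(49) − f^{(1)}(12)) = 1/12 · (-5.20400e-07 − (-0.000144676)) = 1.20130e-05.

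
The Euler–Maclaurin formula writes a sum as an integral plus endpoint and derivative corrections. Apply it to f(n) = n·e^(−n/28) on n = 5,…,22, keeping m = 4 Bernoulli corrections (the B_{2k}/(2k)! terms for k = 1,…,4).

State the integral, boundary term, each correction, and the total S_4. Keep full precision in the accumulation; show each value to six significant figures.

S_4 ≈ 141.837

∫_5^22 x·e^(−x/28) dx evaluates to 134.781.
Endpoint term: (f(5) + f(22))/2 = (4.18232 + 10.0275)/2 = 7.10489.
Integral + boundary = 141.886.
Order-1 term: 1/12 · (0.0976701 − 0.687096) = -0.0491188.
After k=1: 141.837.
Order-2 term: −1/720 · (0.00128732 − 0.00301024) = 2.39294e-06.
After k=2: 141.837.
Order-3 term: 1/30240 · (3.12508e-06 − 6.56132e-06) = -1.13632e-10.
After k=3: 141.837.
Order-4 term: −1/1209600 · (5.87776e-09 − 1.18406e-08) = 4.92962e-15.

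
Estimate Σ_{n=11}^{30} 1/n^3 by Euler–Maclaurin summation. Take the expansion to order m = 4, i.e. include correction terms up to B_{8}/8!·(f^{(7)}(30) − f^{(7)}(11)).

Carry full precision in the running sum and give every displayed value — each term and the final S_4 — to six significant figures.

S_4 ≈ 0.00398757

The integral term ∫_11^30 1/x^3 dx = 0.00357668.
Boundary: ½(f(11) + f(30)) = ½(0.000751315 + 3.70370e-05) = 0.000394176.
Running total after boundary: 0.00397085.
Correction k=1: B_{2}/2! · (f^{(1)}(30) − f^{(1)}(11)) = 1/12 · (-3.70370e-06 − (-0.000204904)) = 1.67667e-05.
Running total after k=1: 0.00398762.
Correction k=2: B_{4}/4! · (f^{(3)}(30) − f^{(3)}(11)) = −1/720 · (-8.23045e-08 − (-3.38684e-05)) = -4.69252e-08.
Running total after k=2: 0.00398757.
Correction k=3: B_{6}/6! · (f^{(5)}(30) − f^{(5)}(11)) = 1/30240 · (-3.84088e-09 − (-1.17560e-05)) = 3.88629e-10.
Running total after k=3: 0.00398757.
Correction k=4: B_{8}/8! · (f^{(7)}(30) − f^{(7)}(11)) = −1/1209600 · (-3.07270e-10 − (-6.99530e-06)) = -5.78290e-12.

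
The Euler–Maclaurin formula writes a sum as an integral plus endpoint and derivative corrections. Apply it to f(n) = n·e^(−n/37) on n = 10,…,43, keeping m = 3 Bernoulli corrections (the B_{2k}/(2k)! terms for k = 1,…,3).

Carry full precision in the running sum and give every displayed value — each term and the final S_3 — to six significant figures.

S_3 ≈ 411.734

∫_10^43 x·e^(−x/37) dx evaluates to 401.243.
Endpoint term: (f(10) + f(43))/2 = (7.63173 + 13.4508)/2 = 10.5413.
Integral + boundary = 411.785.
Order-1 term: 1/12 · (-0.0507258 − 0.556910) = -0.0506363.
After k=1: 411.734.
Order-2 term: −1/720 · (0.000419936 − 0.00152174) = 1.53028e-06.
After k=2: 411.734.
Order-3 term: 1/30240 · (6.40559e-07 − 1.92598e-06) = -4.25074e-11.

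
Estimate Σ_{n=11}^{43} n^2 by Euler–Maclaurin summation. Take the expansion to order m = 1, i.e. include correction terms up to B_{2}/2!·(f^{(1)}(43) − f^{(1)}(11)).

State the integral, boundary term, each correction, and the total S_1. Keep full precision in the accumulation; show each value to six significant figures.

The integral term ∫_11^43 x^2 dx = 26058.7.
Endpoint term: (f(11) + f(43))/2 = (121.000 + 1849.00)/2 = 985.000.
Running total after boundary: 27043.7.
Order-1 term: 1/12 · (86.0000 − 22.0000) = 5.33333.

S_1 ≈ 27049.0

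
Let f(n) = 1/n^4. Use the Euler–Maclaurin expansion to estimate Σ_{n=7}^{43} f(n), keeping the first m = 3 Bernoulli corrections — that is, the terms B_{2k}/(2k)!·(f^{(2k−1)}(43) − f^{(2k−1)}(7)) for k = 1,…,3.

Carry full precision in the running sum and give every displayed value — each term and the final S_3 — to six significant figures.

S_3 ≈ 0.00119565

The integral term ∫_7^43 1/x^4 dx = 0.000967625.
Endpoint term: (f(7) + f(43))/2 = (0.000416493 + 2.92500e-07)/2 = 0.000208393.
Integral + boundary = 0.00117602.
Correction k=1: B_{2}/2! · (f^{(1)}(43) − f^{(1)}(7)) = 1/12 · (-2.72093e-08 − (-0.000237996)) = 1.98307e-05.
After k=1: 0.00119585.
Correction k=2: B_{4}/4! · (f^{(3)}(43) − f^{(3)}(7)) = −1/720 · (-4.41471e-10 − (-0.000145712)) = -2.02377e-07.
After k=2: 0.00119565.
Correction k=3: B_{6}/6! · (f^{(5)}(43) − f^{(5)}(7)) = 1/30240 · (-1.33707e-11 − (-0.000166528)) = 5.50687e-09.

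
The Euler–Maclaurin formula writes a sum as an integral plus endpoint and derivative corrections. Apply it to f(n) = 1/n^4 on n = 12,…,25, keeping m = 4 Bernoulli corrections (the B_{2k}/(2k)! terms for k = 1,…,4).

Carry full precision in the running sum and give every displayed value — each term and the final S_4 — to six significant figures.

S_4 ≈ 0.000198261

Integral: ∫_12^25 1/x^4 dx = 0.000171568.
½[f(12) + f(25)] = ½[4.82253e-05 + 2.56000e-06] = 2.53927e-05.
Integral + boundary = 0.000196961.
k=1: B_{2}/(2)! × [f^{(1)}(25) − f^{(1)}(12)] = 1/12 × (-4.09600e-07 − (-1.60751e-05)) = 1.30546e-06.
Running total after k=1: 0.000198266.
k=2: B_{4}/(4)! × [f^{(3)}(25) − f^{(3)}(12)] = −1/720 × (-1.96608e-08 − (-3.34898e-06)) = -4.62405e-09.
Running total after k=2: 0.000198261.
k=3: B_{6}/(6)! × [f^{(5)}(25) − f^{(5)}(12)] = 1/30240 × (-1.76161e-09 − (-1.30238e-06)) = 4.30099e-11.
Running total after k=3: 0.000198261.
k=4: B_{8}/(8)! × [f^{(7)}(25) − f^{(7)}(12)] = −1/1209600 × (-2.53672e-10 − (-8.13988e-07)) = -6.72730e-13.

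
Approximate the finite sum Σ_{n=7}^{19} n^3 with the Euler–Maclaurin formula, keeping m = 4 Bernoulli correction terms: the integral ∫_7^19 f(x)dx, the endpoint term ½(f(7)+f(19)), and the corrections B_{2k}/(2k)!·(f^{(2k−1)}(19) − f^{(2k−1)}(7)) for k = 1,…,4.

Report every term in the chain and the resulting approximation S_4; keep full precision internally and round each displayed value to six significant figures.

S_4 ≈ 35659.0

The integral term ∫_7^19 x^3 dx = 31980.0.
½[f(7) + f(19)] = ½[343.000 + 6859.00] = 3601.00.
Running total after boundary: 35581.0.
Order-1 term: 1/12 · (1083.00 − 147.000) = 78.0000.
Partial sum through k=1: 35659.0.
Order-2 term: −1/720 · (6.00000 − 6.00000) = 0.00000.
Partial sum through k=2: 35659.0.
Order-3 term: 1/30240 · (0.00000 − 0.00000) = 0.00000.
Partial sum through k=3: 35659.0.
Order-4 term: −1/1209600 · (0.00000 − 0.00000) = 0.00000.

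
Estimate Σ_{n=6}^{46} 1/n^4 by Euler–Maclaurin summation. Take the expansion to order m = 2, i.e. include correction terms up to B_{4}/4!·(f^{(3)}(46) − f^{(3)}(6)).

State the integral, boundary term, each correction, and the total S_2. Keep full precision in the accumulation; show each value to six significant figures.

S_2 ≈ 0.00196797

∫_6^46 1/x^4 dx evaluates to 0.00153979.
Boundary: ½(f(6) + f(46)) = ½(0.000771605 + 2.23341e-07) = 0.000385914.
So far: 0.00192570.
k=1: B_{2}/(2)! × [f^{(1)}(46) − f^{(1)}(6)] = 1/12 × (-1.94210e-08 − (-0.000514403)) = 4.28653e-05.
After k=1: 0.00196856.
k=2: B_{4}/(4)! × [f^{(3)}(46) − f^{(3)}(6)] = −1/720 × (-2.75345e-10 − (-0.000428669)) = -5.95374e-07.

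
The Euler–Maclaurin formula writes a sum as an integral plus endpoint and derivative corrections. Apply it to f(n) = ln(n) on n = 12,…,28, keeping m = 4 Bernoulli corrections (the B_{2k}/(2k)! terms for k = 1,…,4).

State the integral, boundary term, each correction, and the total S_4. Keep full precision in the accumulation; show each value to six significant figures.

∫_12^28 ln(x) dx evaluates to 47.4828.
Endpoint term: (f(12) + f(28))/2 = (2.48491 + 3.33220)/2 = 2.90856.
So far: 50.3914.
Correction k=1: B_{2}/2! · (f^{(1)}(28) − f^{(1)}(12)) = 1/12 · (0.0357143 − 0.0833333) = -0.00396825.
Partial sum through k=1: 50.3874.
Correction k=2: B_{4}/4! · (f^{(3)}(28) − f^{(3)}(12)) = −1/720 · (9.11079e-05 − 0.00115741) = 1.48097e-06.
Partial sum through k=2: 50.3874.
Correction k=3: B_{6}/6! · (f^{(5)}(28) − f^{(5)}(12)) = 1/30240 · (1.39451e-06 − 9.64506e-05) = -3.14339e-09.
Partial sum through k=3: 50.3874.
Correction k=4: B_{8}/8! · (f^{(7)}(28) − f^{(7)}(12)) = −1/1209600 · (5.33613e-08 − 2.00939e-05) = 1.65679e-11.

S_4 ≈ 50.3874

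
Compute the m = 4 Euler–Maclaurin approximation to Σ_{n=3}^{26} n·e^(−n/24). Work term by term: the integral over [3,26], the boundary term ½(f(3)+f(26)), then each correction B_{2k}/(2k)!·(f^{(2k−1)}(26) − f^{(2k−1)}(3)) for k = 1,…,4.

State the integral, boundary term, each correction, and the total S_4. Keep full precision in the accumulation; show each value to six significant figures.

S_4 ≈ 171.357

Integral: ∫_3^26 x·e^(−x/24) dx = 165.699.
Endpoint term: (f(3) + f(26))/2 = (2.64749 + 8.80010)/2 = 5.72380.
So far: 171.423.
Correction k=1: B_{2}/2! · (f^{(1)}(26) − f^{(1)}(3)) = 1/12 · (-0.0282055 − 0.772185) = -0.0666992.
Running total after k=1: 171.357.
Correction k=2: B_{4}/4! · (f^{(3)}(26) − f^{(3)}(3)) = −1/720 · (0.00112626 − 0.00440482) = 4.55356e-06.
Running total after k=2: 171.357.
Correction k=3: B_{6}/6! · (f^{(5)}(26) − f^{(5)}(3)) = 1/30240 · (3.99564e-06 − 1.29671e-05) = -2.96675e-10.
Running total after k=3: 171.357.
Correction k=4: B_{8}/8! · (f^{(7)}(26) − f^{(7)}(3)) = −1/1209600 · (1.04791e-08 − 3.17482e-08) = 1.75835e-14.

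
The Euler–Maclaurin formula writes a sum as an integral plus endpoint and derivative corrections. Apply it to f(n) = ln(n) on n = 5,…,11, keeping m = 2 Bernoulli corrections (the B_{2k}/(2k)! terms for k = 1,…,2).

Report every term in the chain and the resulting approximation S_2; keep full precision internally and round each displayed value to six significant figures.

S_2 ≈ 14.3243

The integral term ∫_5^11 ln(x) dx = 12.3297.
Boundary: ½(f(5) + f(11)) = ½(1.60944 + 2.39790) = 2.00367.
So far: 14.3333.
k=1: B_{2}/(2)! × [f^{(1)}(11) − f^{(1)}(5)] = 1/12 × (0.0909091 − 0.200000) = -0.00909091.
Running total after k=1: 14.3242.
k=2: B_{4}/(4)! × [f^{(3)}(11) − f^{(3)}(5)] = −1/720 × (0.00150263 − 0.0160000) = 2.01352e-05.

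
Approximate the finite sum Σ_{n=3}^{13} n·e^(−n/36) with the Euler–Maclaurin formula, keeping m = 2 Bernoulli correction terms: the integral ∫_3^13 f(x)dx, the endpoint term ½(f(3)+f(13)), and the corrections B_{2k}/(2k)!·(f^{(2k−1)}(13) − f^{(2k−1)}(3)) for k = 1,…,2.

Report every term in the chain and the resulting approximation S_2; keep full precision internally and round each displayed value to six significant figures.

S_2 ≈ 68.2848

The integral term ∫_3^13 x·e^(−x/36) dx = 62.4080.
Boundary: ½(f(3) + f(13)) = ½(2.76013 + 9.05972) = 5.90993.
Running total after boundary: 68.3179.
Correction k=1: B_{2}/2! · (f^{(1)}(13) − f^{(1)}(3)) = 1/12 · (0.445243 − 0.843374) = -0.0331776.
Partial sum through k=1: 68.2848.
Correction k=2: B_{4}/4! · (f^{(3)}(13) − f^{(3)}(3)) = −1/720 · (0.00141902 − 0.00207057) = 9.04939e-07.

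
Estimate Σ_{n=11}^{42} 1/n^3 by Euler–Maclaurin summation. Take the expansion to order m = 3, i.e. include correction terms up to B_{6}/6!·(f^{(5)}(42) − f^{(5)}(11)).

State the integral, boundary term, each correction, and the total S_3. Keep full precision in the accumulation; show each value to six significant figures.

S_3 ≈ 0.00424814

∫_11^42 1/x^3 dx evaluates to 0.00384878.
½[f(11) + f(42)] = ½[0.000751315 + 1.34975e-05] = 0.000382406.
So far: 0.00423119.
k=1: B_{2}/(2)! × [f^{(1)}(42) − f^{(1)}(11)] = 1/12 × (-9.64104e-07 − (-0.000204904)) = 1.69950e-05.
Running total after k=1: 0.00424819.
k=2: B_{4}/(4)! × [f^{(3)}(42) − f^{(3)}(11)] = −1/720 × (-1.09309e-08 − (-3.38684e-05)) = -4.70243e-08.
Running total after k=2: 0.00424814.
k=3: B_{6}/(6)! × [f^{(5)}(42) − f^{(5)}(11)] = 1/30240 × (-2.60259e-10 − (-1.17560e-05)) = 3.88748e-10.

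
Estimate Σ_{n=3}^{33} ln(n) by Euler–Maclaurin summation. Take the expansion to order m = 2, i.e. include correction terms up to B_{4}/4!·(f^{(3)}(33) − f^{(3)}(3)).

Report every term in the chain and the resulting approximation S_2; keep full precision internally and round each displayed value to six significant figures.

The integral term ∫_3^33 ln(x) dx = 82.0889.
Boundary: ½(f(3) + f(33)) = ½(1.09861 + 3.49651) = 2.29756.
Integral + boundary = 84.3865.
k=1: B_{2}/(2)! × [f^{(1)}(33) − f^{(1)}(3)] = 1/12 × (0.0303030 − 0.333333) = -0.0252525.
After k=1: 84.3612.
k=2: B_{4}/(4)! × [f^{(3)}(33) − f^{(3)}(3)] = −1/720 × (5.56529e-05 − 0.0740741) = 0.000102803.

S_2 ≈ 84.3613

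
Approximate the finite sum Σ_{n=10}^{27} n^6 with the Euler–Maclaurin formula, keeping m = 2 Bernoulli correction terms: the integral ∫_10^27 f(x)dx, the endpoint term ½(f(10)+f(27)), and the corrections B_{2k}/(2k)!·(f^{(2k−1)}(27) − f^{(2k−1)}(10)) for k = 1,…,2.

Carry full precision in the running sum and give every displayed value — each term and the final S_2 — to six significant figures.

Integral: ∫_10^27 x^6 dx = 1.49291e+09.
Boundary: ½(f(10) + f(27)) = ½(1.00000e+06 + 3.87420e+08) = 1.94210e+08.
So far: 1.68712e+09.
Order-1 term: 1/12 · (8.60934e+07 − 600000) = 7.12445e+06.
Partial sum through k=1: 1.69424e+09.
Order-2 term: −1/720 · (2.36196e+06 − 120000) = -3113.83.

S_2 ≈ 1.69424e+09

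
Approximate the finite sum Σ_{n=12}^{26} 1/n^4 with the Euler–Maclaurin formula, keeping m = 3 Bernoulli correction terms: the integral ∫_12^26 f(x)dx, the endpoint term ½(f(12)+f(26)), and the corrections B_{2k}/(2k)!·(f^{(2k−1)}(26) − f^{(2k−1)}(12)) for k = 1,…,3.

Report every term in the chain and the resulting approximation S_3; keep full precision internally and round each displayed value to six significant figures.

S_3 ≈ 0.000200450

∫_12^26 1/x^4 dx evaluates to 0.000173936.
½[f(12) + f(26)] = ½[4.82253e-05 + 2.18830e-06] = 2.52068e-05.
Running total after boundary: 0.000199143.
Correction k=1: B_{2}/2! · (f^{(1)}(26) − f^{(1)}(12)) = 1/12 · (-3.36661e-07 − (-1.60751e-05)) = 1.31154e-06.
Running total after k=1: 0.000200454.
Correction k=2: B_{4}/4! · (f^{(3)}(26) − f^{(3)}(12)) = −1/720 · (-1.49406e-08 − (-3.34898e-06)) = -4.63061e-09.
Running total after k=2: 0.000200450.
Correction k=3: B_{6}/6! · (f^{(5)}(26) − f^{(5)}(12)) = 1/30240 · (-1.23768e-09 − (-1.30238e-06)) = 4.30272e-11.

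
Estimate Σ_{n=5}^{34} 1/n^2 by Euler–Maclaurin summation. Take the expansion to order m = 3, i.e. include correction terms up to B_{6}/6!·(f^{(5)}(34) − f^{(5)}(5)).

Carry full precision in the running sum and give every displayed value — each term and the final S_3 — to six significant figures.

∫_5^34 1/x^2 dx evaluates to 0.170588.
½[f(5) + f(34)] = ½[0.0400000 + 0.000865052] = 0.0204325.
Integral + boundary = 0.191021.
k=1: B_{2}/(2)! × [f^{(1)}(34) − f^{(1)}(5)] = 1/12 × (-5.08854e-05 − (-0.0160000)) = 0.00132909.
Partial sum through k=1: 0.192350.
k=2: B_{4}/(4)! × [f^{(3)}(34) − f^{(3)}(5)] = −1/720 × (-5.28222e-07 − (-0.00768000)) = -1.06659e-05.
Partial sum through k=2: 0.192339.
k=3: B_{6}/(6)! × [f^{(5)}(34) − f^{(5)}(5)] = 1/30240 × (-1.37082e-08 − (-0.00921600)) = 3.04761e-07.

S_3 ≈ 0.192339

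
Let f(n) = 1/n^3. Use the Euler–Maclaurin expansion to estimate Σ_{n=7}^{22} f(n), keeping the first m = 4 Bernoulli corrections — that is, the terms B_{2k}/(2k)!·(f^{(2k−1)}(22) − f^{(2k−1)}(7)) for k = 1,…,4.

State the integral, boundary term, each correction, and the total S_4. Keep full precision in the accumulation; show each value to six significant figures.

∫_7^22 1/x^3 dx evaluates to 0.00917102.
Endpoint term: (f(7) + f(22))/2 = (0.00291545 + 9.39144e-05)/2 = 0.00150468.
Running total after boundary: 0.0106757.
Order-1 term: 1/12 · (-1.28065e-05 − (-0.00124948)) = 0.000103056.
Partial sum through k=1: 0.0107788.
Order-2 term: −1/720 · (-5.29194e-07 − (-0.000509992)) = -7.07587e-07.
Partial sum through k=2: 0.0107781.
Order-3 term: 1/30240 · (-4.59218e-08 − (-0.000437136)) = 1.44540e-08.
Partial sum through k=3: 0.0107781.
Order-4 term: −1/1209600 · (-6.83135e-09 − (-0.000642322)) = -5.31014e-10.

S_4 ≈ 0.0107781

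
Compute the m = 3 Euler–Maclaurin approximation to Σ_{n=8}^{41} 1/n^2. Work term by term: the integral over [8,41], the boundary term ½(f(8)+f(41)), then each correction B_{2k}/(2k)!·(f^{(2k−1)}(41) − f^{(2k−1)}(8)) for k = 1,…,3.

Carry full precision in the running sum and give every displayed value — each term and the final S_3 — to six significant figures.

S_3 ≈ 0.109042

Integral: ∫_8^41 1/x^2 dx = 0.100610.
Endpoint term: (f(8) + f(41))/2 = (0.0156250 + 0.000594884)/2 = 0.00810994.
Integral + boundary = 0.108720.
Correction k=1: B_{2}/2! · (f^{(1)}(41) − f^{(1)}(8)) = 1/12 · (-2.90187e-05 − (-0.00390625)) = 0.000323103.
After k=1: 0.109043.
Correction k=2: B_{4}/4! · (f^{(3)}(41) − f^{(3)}(8)) = −1/720 · (-2.07153e-07 − (-0.000732422)) = -1.01696e-06.
After k=2: 0.109042.
Correction k=3: B_{6}/6! · (f^{(5)}(41) − f^{(5)}(8)) = 1/30240 · (-3.69697e-09 − (-0.000343323)) = 1.13531e-08.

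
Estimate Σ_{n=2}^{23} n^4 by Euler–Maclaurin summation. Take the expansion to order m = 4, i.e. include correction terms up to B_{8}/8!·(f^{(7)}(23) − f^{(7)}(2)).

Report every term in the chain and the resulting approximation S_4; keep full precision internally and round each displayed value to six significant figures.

∫_2^23 x^4 dx evaluates to 1.28726e+06.
Boundary: ½(f(2) + f(23)) = ½(16.0000 + 279841) = 139928.
So far: 1.42719e+06.
k=1: B_{2}/(2)! × [f^{(1)}(23) − f^{(1)}(2)] = 1/12 × (48668.0 − 32.0000) = 4053.00.
After k=1: 1.43124e+06.
k=2: B_{4}/(4)! × [f^{(3)}(23) − f^{(3)}(2)] = −1/720 × (552.000 − 48.0000) = -0.700000.
After k=2: 1.43124e+06.
k=3: B_{6}/(6)! × [f^{(5)}(23) − f^{(5)}(2)] = 1/30240 × (0.00000 − 0.00000) = 0.00000.
After k=3: 1.43124e+06.
k=4: B_{8}/(8)! × [f^{(7)}(23) − f^{(7)}(2)] = −1/1209600 × (0.00000 − 0.00000) = 0.00000.

S_4 ≈ 1.43124e+06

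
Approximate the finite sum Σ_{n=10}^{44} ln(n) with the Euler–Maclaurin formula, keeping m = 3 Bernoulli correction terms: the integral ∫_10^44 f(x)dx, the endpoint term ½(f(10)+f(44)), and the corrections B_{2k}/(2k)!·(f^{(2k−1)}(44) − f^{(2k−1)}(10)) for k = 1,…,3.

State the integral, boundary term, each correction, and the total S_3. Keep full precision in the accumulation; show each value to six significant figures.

Integral: ∫_10^44 ln(x) dx = 109.478.
Boundary: ½(f(10) + f(44)) = ½(2.30259 + 3.78419) = 3.04339.
Running total after boundary: 112.522.
Order-1 term: 1/12 · (0.0227273 − 0.100000) = -0.00643939.
Partial sum through k=1: 112.515.
Order-2 term: −1/720 · (2.34786e-05 − 0.00200000) = 2.74517e-06.
Partial sum through k=2: 112.515.
Order-3 term: 1/30240 · (1.45528e-07 − 0.000240000) = -7.93170e-09.

S_3 ≈ 112.515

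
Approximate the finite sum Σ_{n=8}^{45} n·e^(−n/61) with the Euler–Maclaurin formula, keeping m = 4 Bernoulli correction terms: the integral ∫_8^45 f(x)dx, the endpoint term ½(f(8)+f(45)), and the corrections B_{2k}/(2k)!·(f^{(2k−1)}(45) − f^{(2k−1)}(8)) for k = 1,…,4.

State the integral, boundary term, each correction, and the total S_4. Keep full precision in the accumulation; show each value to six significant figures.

∫_8^45 x·e^(−x/61) dx evaluates to 599.558.
½[f(8) + f(45)] = ½[7.01671 + 21.5195] = 14.2681.
So far: 613.826.
Correction k=1: B_{2}/2! · (f^{(1)}(45) − f^{(1)}(8)) = 1/12 · (0.125432 − 0.762060) = -0.0530523.
Running total after k=1: 613.773.
Correction k=2: B_{4}/4! · (f^{(3)}(45) − f^{(3)}(8)) = −1/720 · (0.000290742 − 0.000676226) = 5.35394e-07.
Running total after k=2: 613.773.
Correction k=3: B_{6}/6! · (f^{(5)}(45) − f^{(5)}(8)) = 1/30240 · (1.47212e-07 − 3.08426e-07) = -5.33114e-12.
Running total after k=3: 613.773.
Correction k=4: B_{8}/8! · (f^{(7)}(45) − f^{(7)}(8)) = −1/1209600 · (5.81264e-11 − 1.16936e-10) = 4.86191e-17.

S_4 ≈ 613.773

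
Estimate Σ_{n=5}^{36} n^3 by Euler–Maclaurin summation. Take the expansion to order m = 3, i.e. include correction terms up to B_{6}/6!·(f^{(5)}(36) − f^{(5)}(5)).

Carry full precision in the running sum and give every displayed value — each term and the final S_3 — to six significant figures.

∫_5^36 x^3 dx evaluates to 419748.
½[f(5) + f(36)] = ½[125.000 + 46656.0] = 23390.5.
So far: 443138.
Order-1 term: 1/12 · (3888.00 − 75.0000) = 317.750.
Running total after k=1: 443456.
Order-2 term: −1/720 · (6.00000 − 6.00000) = 0.00000.
Running total after k=2: 443456.
Order-3 term: 1/30240 · (0.00000 − 0.00000) = 0.00000.

S_3 ≈ 443456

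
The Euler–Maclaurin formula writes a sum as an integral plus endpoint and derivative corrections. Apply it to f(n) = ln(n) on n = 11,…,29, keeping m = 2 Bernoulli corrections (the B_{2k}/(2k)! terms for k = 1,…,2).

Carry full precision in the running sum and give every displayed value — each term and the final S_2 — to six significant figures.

S_2 ≈ 56.1526

∫_11^29 ln(x) dx evaluates to 53.2747.
Endpoint term: (f(11) + f(29))/2 = (2.39790 + 3.36730)/2 = 2.88260.
Integral + boundary = 56.1573.
Order-1 term: 1/12 · (0.0344828 − 0.0909091) = -0.00470219.
After k=1: 56.1526.
Order-2 term: −1/720 · (8.20042e-05 − 0.00150263) = 1.97309e-06.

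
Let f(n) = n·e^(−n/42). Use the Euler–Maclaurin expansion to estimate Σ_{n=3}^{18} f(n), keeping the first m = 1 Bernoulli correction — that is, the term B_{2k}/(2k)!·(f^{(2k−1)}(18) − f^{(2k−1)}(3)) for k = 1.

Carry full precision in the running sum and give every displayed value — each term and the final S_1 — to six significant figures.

S_1 ≈ 125.301

The integral term ∫_3^18 x·e^(−x/42) dx = 118.082.
Endpoint term: (f(3) + f(18))/2 = (2.79319 + 11.7259)/2 = 7.25955.
So far: 125.342.
Correction k=1: B_{2}/2! · (f^{(1)}(18) − f^{(1)}(3)) = 1/12 · (0.372251 − 0.864558) = -0.0410256.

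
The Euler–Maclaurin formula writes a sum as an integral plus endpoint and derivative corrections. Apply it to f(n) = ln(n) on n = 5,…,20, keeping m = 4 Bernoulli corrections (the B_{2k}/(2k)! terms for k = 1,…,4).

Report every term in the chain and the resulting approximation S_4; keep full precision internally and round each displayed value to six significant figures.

S_4 ≈ 39.1576

The integral term ∫_5^20 ln(x) dx = 36.8675.
Boundary: ½(f(5) + f(20)) = ½(1.60944 + 2.99573) = 2.30259.
Running total after boundary: 39.1700.
Order-1 term: 1/12 · (0.0500000 − 0.200000) = -0.0125000.
After k=1: 39.1575.
Order-2 term: −1/720 · (0.000250000 − 0.0160000) = 2.18750e-05.
After k=2: 39.1576.
Order-3 term: 1/30240 · (7.50000e-06 − 0.00768000) = -2.53720e-07.
After k=3: 39.1576.
Order-4 term: −1/1209600 · (5.62500e-07 − 0.00921600) = 7.61858e-09.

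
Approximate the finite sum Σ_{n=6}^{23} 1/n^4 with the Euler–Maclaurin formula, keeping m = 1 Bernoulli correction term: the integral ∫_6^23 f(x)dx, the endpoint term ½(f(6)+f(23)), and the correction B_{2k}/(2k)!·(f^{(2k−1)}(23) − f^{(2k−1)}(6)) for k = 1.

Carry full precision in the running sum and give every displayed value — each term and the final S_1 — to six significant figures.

∫_6^23 1/x^4 dx evaluates to 0.00151581.
½[f(6) + f(23)] = ½[0.000771605 + 3.57346e-06] = 0.000387589.
Integral + boundary = 0.00190340.
k=1: B_{2}/(2)! × [f^{(1)}(23) − f^{(1)}(6)] = 1/12 × (-6.21471e-07 − (-0.000514403)) = 4.28152e-05.

S_1 ≈ 0.00194622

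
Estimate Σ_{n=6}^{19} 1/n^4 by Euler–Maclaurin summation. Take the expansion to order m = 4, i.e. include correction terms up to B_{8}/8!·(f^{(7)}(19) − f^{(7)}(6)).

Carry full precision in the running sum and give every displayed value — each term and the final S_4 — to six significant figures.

S_4 ≈ 0.00192641

The integral term ∫_6^19 1/x^4 dx = 0.00149461.
Boundary: ½(f(6) + f(19)) = ½(0.000771605 + 7.67336e-06) = 0.000389639.
Integral + boundary = 0.00188425.
Correction k=1: B_{2}/2! · (f^{(1)}(19) − f^{(1)}(6)) = 1/12 · (-1.61544e-06 − (-0.000514403)) = 4.27323e-05.
After k=1: 0.00192698.
Correction k=2: B_{4}/4! · (f^{(3)}(19) − f^{(3)}(6)) = −1/720 · (-1.34247e-07 − (-0.000428669)) = -5.95188e-07.
After k=2: 0.00192639.
Correction k=3: B_{6}/6! · (f^{(5)}(19) − f^{(5)}(6)) = 1/30240 · (-2.08251e-08 − (-0.000666819)) = 2.20502e-08.
After k=3: 0.00192641.
Correction k=4: B_{8}/8! · (f^{(7)}(19) − f^{(7)}(6)) = −1/1209600 · (-5.19185e-09 − (-0.00166705)) = -1.37818e-09.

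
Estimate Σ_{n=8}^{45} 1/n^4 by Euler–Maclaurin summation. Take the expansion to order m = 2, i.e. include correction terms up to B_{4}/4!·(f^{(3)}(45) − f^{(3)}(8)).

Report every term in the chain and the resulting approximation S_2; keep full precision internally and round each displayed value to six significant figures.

Integral: ∫_8^45 1/x^4 dx = 0.000647384.
Endpoint term: (f(8) + f(45))/2 = (0.000244141 + 2.43865e-07)/2 = 0.000122192.
Integral + boundary = 0.000769576.
k=1: B_{2}/(2)! × [f^{(1)}(45) − f^{(1)}(8)] = 1/12 × (-2.16769e-08 − (-0.000122070)) = 1.01707e-05.
Partial sum through k=1: 0.000779747.
k=2: B_{4}/(4)! × [f^{(3)}(45) − f^{(3)}(8)] = −1/720 × (-3.21139e-10 − (-5.72205e-05)) = -7.94724e-08.

S_2 ≈ 0.000779667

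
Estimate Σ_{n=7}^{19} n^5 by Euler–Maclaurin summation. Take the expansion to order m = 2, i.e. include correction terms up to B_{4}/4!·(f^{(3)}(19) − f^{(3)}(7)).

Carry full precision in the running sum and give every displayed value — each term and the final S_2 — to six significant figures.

∫_7^19 x^5 dx evaluates to 7.82137e+06.
Endpoint term: (f(7) + f(19))/2 = (16807.0 + 2.47610e+06)/2 = 1.24645e+06.
So far: 9.06782e+06.
k=1: B_{2}/(2)! × [f^{(1)}(19) − f^{(1)}(7)] = 1/12 × (651605 − 12005.0) = 53300.0.
Partial sum through k=1: 9.12112e+06.
k=2: B_{4}/(4)! × [f^{(3)}(19) − f^{(3)}(7)] = −1/720 × (21660.0 − 2940.00) = -26.0000.

S_2 ≈ 9.12110e+06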